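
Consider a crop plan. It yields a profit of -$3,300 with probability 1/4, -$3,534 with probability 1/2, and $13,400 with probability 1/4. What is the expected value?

$758

EV = 1/4 × (-3300) + 1/2 × (-3534) + 1/4 × 13400 = -825 − 1767 + 3350 = 758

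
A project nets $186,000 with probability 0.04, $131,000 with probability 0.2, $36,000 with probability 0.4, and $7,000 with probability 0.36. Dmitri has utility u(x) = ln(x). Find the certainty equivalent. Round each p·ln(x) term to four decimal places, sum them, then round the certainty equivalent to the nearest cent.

E[u] = 0.04·ln(186000) + 0.2·ln(131000) + 0.4·ln(36000) + 0.36·ln(7000) = 0.4853 + 2.3566 + 4.1965 + 3.1873 = 10.2257
CE = e^10.2257 ≈ 27603.56

$27,603.56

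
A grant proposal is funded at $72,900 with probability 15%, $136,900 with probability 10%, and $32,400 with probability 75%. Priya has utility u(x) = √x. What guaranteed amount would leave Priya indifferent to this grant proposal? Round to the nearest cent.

$45,156.25

E[u] = 0.15·√72900 + 0.1·√136900 + 0.75·√32400 = 0.15·270 + 0.1·370 + 0.75·180 = 212.5
CE = (212.5)² = 45156.25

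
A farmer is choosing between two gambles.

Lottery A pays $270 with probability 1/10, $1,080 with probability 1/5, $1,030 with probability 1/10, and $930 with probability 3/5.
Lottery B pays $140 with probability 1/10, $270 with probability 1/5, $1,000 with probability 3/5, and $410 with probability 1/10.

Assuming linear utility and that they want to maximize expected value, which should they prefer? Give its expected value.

Lottery A = 1/10 × 270 + 1/5 × 1080 + 1/10 × 1030 + 3/5 × 930 = 27 + 216 + 103 + 558 = 904
Lottery B = 1/10 × 140 + 1/5 × 270 + 3/5 × 1000 + 1/10 × 410 = 14 + 54 + 600 + 41 = 709

Lottery A ($904)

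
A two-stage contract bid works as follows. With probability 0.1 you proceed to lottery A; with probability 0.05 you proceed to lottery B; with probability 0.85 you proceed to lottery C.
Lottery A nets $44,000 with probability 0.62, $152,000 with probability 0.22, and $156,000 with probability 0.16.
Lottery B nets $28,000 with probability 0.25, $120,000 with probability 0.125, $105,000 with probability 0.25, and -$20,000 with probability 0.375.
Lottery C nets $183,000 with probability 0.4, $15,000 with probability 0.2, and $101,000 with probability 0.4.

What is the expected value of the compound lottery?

EV(A) = 0.62 × 44000 + 0.22 × 152000 + 0.16 × 156000 = 27280 + 33440 + 24960 = 85680
EV(B) = 0.25 × 28000 + 0.125 × 120000 + 0.25 × 105000 + 0.375 × (-20000) = 7000 + 15000 + 26250 − 7500 = 40750
EV(C) = 0.4 × 183000 + 0.2 × 15000 + 0.4 × 101000 = 73200 + 3000 + 40400 = 116600
Overall = 0.1 × 85680 + 0.05 × 40750 + 0.85 × 116600 = 8568 + 2037.5 + 99110 = 109715.5

$109,715.50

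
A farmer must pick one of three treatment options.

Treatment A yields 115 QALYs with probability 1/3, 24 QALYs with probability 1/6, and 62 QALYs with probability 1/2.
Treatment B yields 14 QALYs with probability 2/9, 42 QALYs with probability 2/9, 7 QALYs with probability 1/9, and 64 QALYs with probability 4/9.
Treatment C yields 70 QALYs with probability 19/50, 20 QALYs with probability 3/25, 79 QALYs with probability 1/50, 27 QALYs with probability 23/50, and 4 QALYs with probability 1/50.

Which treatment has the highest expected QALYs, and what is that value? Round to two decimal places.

Treatment A (73.33 QALYs)

Treatment A = 1/3 × 115 + 1/6 × 24 + 1/2 × 62 = 38.3333 + 4 + 31 = 73.3333
Treatment B = 2/9 × 14 + 2/9 × 42 + 1/9 × 7 + 4/9 × 64 = 3.1111 + 9.3333 + 0.7778 + 28.4444 = 41.6667
Treatment C = 19/50 × 70 + 3/25 × 20 + 1/50 × 79 + 23/50 × 27 + 1/50 × 4 = 26.6 + 2.4 + 1.58 + 12.42 + 0.08 = 43.08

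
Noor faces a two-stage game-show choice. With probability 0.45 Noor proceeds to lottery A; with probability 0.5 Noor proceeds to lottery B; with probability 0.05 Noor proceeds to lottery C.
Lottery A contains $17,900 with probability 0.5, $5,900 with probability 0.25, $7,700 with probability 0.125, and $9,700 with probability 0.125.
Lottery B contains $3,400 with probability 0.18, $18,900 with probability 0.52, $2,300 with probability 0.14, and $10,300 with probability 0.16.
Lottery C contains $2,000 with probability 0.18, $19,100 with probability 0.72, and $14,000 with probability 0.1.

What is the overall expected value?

$12,650.60

EV(A) = 0.5 × 17900 + 0.25 × 5900 + 0.125 × 7700 + 0.125 × 9700 = 8950 + 1475 + 962.5 + 1212.5 = 12600
EV(B) = 0.18 × 3400 + 0.52 × 18900 + 0.14 × 2300 + 0.16 × 10300 = 612 + 9828 + 322 + 1648 = 12410
EV(C) = 0.18 × 2000 + 0.72 × 19100 + 0.1 × 14000 = 360 + 13752 + 1400 = 15512
Overall = 0.45 × 12600 + 0.5 × 12410 + 0.05 × 15512 = 5670 + 6205 + 775.6 = 12650.6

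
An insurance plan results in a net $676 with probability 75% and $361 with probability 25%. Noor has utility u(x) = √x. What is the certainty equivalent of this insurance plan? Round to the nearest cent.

E[u] = 0.75·√676 + 0.25·√361 = 0.75·26 + 0.25·19 = 24.25
CE = (24.25)² = 588.0625

$588.06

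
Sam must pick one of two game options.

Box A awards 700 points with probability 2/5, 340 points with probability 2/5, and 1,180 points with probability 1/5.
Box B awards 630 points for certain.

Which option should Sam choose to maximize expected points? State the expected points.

Box A = 2/5 × 700 + 2/5 × 340 + 1/5 × 1180 = 280 + 136 + 236 = 652
Box B: 630 (certain)

Box A (652 points)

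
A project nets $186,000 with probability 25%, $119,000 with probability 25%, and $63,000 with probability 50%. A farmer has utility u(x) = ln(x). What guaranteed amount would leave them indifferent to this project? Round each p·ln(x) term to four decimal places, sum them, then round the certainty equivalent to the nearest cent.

$96,809.46

E[u] = 0.25·ln(186000) + 0.25·ln(119000) + 0.5·ln(63000) = 3.0334 + 2.9217 + 5.5254 = 11.4805
CE = e^11.4805 ≈ 96809.46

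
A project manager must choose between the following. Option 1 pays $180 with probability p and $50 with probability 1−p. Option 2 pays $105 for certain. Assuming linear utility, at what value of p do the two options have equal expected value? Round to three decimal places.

p·180 + (1−p)·50 = 105
130p + 50 = 105
p = (105 − 50) / 130

p = 0.423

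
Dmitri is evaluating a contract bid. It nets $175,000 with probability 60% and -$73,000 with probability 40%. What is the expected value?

$75,800

EV = 0.6 × 175000 + 0.4 × (-73000) = 105000 − 29200 = 75800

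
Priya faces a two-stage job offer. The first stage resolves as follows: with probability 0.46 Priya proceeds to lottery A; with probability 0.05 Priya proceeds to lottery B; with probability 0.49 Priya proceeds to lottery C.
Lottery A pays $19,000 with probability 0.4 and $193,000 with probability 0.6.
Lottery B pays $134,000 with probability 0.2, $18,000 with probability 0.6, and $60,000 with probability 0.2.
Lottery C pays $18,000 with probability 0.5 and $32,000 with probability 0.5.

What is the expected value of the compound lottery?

EV(A) = 0.4 × 19000 + 0.6 × 193000 = 7600 + 115800 = 123400
EV(B) = 0.2 × 134000 + 0.6 × 18000 + 0.2 × 60000 = 26800 + 10800 + 12000 = 49600
EV(C) = 0.5 × 18000 + 0.5 × 32000 = 9000 + 16000 = 25000
Overall = 0.46 × 123400 + 0.05 × 49600 + 0.49 × 25000 = 56764 + 2480 + 12250 = 71494

$71,494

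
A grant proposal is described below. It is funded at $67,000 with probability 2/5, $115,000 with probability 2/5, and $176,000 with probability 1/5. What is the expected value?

EV = 2/5 × 67000 + 2/5 × 115000 + 1/5 × 176000 = 26800 + 46000 + 35200 = 108000

$108,000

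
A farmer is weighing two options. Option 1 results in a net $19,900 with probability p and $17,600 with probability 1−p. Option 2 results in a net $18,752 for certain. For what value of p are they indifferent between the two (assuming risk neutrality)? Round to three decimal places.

p = 0.501

p·19900 + (1−p)·17600 = 18752
2300p + 17600 = 18752
p = (18752 − 17600) / 2300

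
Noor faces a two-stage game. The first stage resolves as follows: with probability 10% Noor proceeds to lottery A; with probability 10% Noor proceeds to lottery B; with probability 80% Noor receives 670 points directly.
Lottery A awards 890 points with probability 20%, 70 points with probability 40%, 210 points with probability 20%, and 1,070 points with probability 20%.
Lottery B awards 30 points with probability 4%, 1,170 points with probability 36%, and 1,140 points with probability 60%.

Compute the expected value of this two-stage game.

EV(A) = 0.2 × 890 + 0.4 × 70 + 0.2 × 210 + 0.2 × 1070 = 178 + 28 + 42 + 214 = 462
EV(B) = 0.04 × 30 + 0.36 × 1170 + 0.6 × 1140 = 1.2 + 421.2 + 684 = 1106.4
Branch C: 670 (certain)
Overall = 0.1 × 462 + 0.1 × 1106.4 + 0.8 × 670 = 46.2 + 110.64 + 536 = 692.84

692.84 points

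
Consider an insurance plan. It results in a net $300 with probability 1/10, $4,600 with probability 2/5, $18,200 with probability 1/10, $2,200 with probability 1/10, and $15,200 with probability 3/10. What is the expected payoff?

EV = 1/10 × 300 + 2/5 × 4600 + 1/10 × 18200 + 1/10 × 2200 + 3/10 × 15200 = 30 + 1840 + 1820 + 220 + 4560 = 8470

$8,470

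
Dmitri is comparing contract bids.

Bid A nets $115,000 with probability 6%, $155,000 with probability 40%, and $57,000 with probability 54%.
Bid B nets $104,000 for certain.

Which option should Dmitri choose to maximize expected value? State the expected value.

Bid B ($104,000)

Bid A = 0.06 × 115000 + 0.4 × 155000 + 0.54 × 57000 = 6900 + 62000 + 30780 = 99680
Bid B: 104000 (certain)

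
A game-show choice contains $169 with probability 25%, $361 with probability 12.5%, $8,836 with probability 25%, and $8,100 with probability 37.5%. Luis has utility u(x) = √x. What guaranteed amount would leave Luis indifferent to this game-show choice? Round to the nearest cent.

$3,953.27

E[u] = 0.25·√169 + 0.125·√361 + 0.25·√8836 + 0.375·√8100 = 0.25·13 + 0.125·19 + 0.25·94 + 0.375·90 = 62.875
CE = (62.875)² = 3953.265625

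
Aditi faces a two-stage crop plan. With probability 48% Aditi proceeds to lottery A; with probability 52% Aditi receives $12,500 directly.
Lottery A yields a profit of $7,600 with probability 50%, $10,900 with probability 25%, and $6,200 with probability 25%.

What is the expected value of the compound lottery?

$10,376

EV(A) = 0.5 × 7600 + 0.25 × 10900 + 0.25 × 6200 = 3800 + 2725 + 1550 = 8075
Branch B: 12500 (certain)
Overall = 0.48 × 8075 + 0.52 × 12500 = 3876 + 6500 = 10376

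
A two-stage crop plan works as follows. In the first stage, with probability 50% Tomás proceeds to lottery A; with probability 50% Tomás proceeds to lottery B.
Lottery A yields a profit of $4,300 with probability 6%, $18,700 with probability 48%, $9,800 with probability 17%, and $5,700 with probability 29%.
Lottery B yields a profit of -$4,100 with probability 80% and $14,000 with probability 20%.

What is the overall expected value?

$6,036.50

EV(A) = 0.06 × 4300 + 0.48 × 18700 + 0.17 × 9800 + 0.29 × 5700 = 258 + 8976 + 1666 + 1653 = 12553
EV(B) = 0.8 × (-4100) + 0.2 × 14000 = -3280 + 2800 = -480
Overall = 0.5 × 12553 + 0.5 × (-480) = 6276.5 − 240 = 6036.5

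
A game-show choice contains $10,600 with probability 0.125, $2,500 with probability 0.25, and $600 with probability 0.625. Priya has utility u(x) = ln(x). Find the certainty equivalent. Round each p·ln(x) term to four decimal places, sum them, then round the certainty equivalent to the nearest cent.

$1,227.46

E[u] = 0.125·ln(10600) + 0.25·ln(2500) + 0.625·ln(600) = 1.1586 + 1.9560 + 3.9981 = 7.1127
CE = e^7.1127 ≈ 1227.46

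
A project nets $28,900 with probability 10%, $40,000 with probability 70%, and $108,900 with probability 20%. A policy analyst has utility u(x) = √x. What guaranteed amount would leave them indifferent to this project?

$49,729

E[u] = 0.1·√28900 + 0.7·√40000 + 0.2·√108900 = 0.1·170 + 0.7·200 + 0.2·330 = 223
CE = (223)² = 49729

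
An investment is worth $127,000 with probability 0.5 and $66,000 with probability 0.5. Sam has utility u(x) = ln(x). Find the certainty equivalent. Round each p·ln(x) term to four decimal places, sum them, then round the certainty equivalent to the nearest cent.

$91,555.44

E[u] = 0.5·ln(127000) + 0.5·ln(66000) = 5.8760 + 5.5487 = 11.4247
CE = e^11.4247 ≈ 91555.44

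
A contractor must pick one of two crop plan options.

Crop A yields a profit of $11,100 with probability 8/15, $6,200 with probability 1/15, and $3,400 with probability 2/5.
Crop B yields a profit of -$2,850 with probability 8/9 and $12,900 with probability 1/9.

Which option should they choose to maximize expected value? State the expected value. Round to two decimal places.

Crop A = 8/15 × 11100 + 1/15 × 6200 + 2/5 × 3400 = 5920 + 413.3333 + 1360 = 7693.3333
Crop B = 8/9 × (-2850) + 1/9 × 12900 = -2533.3333 + 1433.3333 = -1100

Crop A ($7,693.33)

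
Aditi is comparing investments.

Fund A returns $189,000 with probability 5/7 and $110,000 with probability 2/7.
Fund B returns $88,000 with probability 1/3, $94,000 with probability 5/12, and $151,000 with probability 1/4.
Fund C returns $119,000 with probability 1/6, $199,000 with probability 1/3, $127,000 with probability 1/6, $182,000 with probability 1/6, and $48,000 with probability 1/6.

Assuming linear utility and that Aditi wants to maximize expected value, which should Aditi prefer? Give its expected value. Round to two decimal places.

Fund A = 5/7 × 189000 + 2/7 × 110000 = 135000 + 31428.5714 = 166428.5714
Fund B = 1/3 × 88000 + 5/12 × 94000 + 1/4 × 151000 = 29333.3333 + 39166.6667 + 37750 = 106250
Fund C = 1/6 × 119000 + 1/3 × 199000 + 1/6 × 127000 + 1/6 × 182000 + 1/6 × 48000 = 19833.3333 + 66333.3333 + 21166.6667 + 30333.3333 + 8000 = 145666.6667

Fund A ($166,428.57)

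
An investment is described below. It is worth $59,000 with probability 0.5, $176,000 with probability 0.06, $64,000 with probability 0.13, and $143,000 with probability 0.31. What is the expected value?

$92,710

EV = 0.5 × 59000 + 0.06 × 176000 + 0.13 × 64000 + 0.31 × 143000 = 29500 + 10560 + 8320 + 44330 = 92710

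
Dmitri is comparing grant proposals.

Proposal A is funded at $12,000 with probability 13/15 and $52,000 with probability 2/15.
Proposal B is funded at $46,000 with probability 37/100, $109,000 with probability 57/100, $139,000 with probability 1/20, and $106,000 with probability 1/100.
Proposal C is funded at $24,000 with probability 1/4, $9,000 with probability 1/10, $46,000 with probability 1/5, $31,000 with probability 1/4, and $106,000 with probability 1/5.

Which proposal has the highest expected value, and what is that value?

Proposal B ($87,160)

Proposal A = 13/15 × 12000 + 2/15 × 52000 = 10400 + 6933.3333 = 17333.3333
Proposal B = 37/100 × 46000 + 57/100 × 109000 + 1/20 × 139000 + 1/100 × 106000 = 17020 + 62130 + 6950 + 1060 = 87160
Proposal C = 1/4 × 24000 + 1/10 × 9000 + 1/5 × 46000 + 1/4 × 31000 + 1/5 × 106000 = 6000 + 900 + 9200 + 7750 + 21200 = 45050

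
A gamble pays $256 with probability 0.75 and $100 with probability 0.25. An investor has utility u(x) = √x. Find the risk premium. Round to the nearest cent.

E[u] = 0.75·√256 + 0.25·√100 = 0.75·16 + 0.25·10 = 14.5
CE = (14.5)² = 210.25
Risk premium = EV − CE = 217 − 210.25 = 6.75

$6.75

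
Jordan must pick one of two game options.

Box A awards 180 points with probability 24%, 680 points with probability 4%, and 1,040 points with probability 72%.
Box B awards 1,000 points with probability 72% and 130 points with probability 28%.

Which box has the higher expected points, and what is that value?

Box A = 0.24 × 180 + 0.04 × 680 + 0.72 × 1040 = 43.2 + 27.2 + 748.8 = 819.2
Box B = 0.72 × 1000 + 0.28 × 130 = 720 + 36.4 = 756.4

Box A (819.2 points)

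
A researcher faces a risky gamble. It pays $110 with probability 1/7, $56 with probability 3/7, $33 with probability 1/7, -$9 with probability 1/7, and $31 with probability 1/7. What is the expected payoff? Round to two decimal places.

$47.57

EV = 1/7 × 110 + 3/7 × 56 + 1/7 × 33 + 1/7 × (-9) + 1/7 × 31 = 15.7143 + 24 + 4.7143 − 1.2857 + 4.4286 = 47.5714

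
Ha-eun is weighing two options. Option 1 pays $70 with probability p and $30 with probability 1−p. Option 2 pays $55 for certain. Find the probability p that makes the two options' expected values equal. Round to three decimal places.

p·70 + (1−p)·30 = 55
40p + 30 = 55
p = (55 − 30) / 40

p = 0.625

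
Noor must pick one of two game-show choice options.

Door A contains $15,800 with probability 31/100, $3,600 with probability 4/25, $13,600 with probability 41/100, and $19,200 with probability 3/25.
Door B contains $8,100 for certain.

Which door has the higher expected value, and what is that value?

Door A = 31/100 × 15800 + 4/25 × 3600 + 41/100 × 13600 + 3/25 × 19200 = 4898 + 576 + 5576 + 2304 = 13354
Door B: 8100 (certain)

Door A ($13,354)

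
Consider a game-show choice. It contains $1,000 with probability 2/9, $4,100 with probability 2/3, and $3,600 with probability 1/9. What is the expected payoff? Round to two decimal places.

$3,355.56

EV = 2/9 × 1000 + 2/3 × 4100 + 1/9 × 3600 = 222.2222 + 2733.3333 + 400 = 3355.5556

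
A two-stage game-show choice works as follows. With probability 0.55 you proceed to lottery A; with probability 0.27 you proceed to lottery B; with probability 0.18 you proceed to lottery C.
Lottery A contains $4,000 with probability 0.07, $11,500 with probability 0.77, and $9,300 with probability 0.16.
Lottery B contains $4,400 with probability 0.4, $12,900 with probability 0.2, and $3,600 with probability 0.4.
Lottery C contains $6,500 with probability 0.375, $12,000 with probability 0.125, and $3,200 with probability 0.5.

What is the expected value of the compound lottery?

EV(A) = 0.07 × 4000 + 0.77 × 11500 + 0.16 × 9300 = 280 + 8855 + 1488 = 10623
EV(B) = 0.4 × 4400 + 0.2 × 12900 + 0.4 × 3600 = 1760 + 2580 + 1440 = 5780
EV(C) = 0.375 × 6500 + 0.125 × 12000 + 0.5 × 3200 = 2437.5 + 1500 + 1600 = 5537.5
Overall = 0.55 × 10623 + 0.27 × 5780 + 0.18 × 5537.5 = 5842.65 + 1560.6 + 996.75 = 8400

$8,400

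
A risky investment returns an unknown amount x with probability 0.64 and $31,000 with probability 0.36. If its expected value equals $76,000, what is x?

0.64·x + 0.36·31000 = 76000
0.64·x = 76000 − 11160 = 64840
x = 64840 / 0.64 = 101312.5

x = $101,312.50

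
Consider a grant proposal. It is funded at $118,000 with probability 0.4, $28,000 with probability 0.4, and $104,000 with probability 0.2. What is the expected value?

$79,200

EV = 0.4 × 118000 + 0.4 × 28000 + 0.2 × 104000 = 47200 + 11200 + 20800 = 79200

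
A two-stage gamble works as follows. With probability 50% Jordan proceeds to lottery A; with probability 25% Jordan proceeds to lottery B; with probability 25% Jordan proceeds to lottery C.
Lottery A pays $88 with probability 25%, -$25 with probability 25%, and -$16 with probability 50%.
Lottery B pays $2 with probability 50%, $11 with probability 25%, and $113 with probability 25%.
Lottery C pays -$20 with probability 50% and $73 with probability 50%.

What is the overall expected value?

EV(A) = 0.25 × 88 + 0.25 × (-25) + 0.5 × (-16) = 22 − 6.25 − 8 = 7.75
EV(B) = 0.5 × 2 + 0.25 × 11 + 0.25 × 113 = 1 + 2.75 + 28.25 = 32
EV(C) = 0.5 × (-20) + 0.5 × 73 = -10 + 36.5 = 26.5
Overall = 0.5 × 7.75 + 0.25 × 32 + 0.25 × 26.5 = 3.875 + 8 + 6.625 = 18.5

$18.50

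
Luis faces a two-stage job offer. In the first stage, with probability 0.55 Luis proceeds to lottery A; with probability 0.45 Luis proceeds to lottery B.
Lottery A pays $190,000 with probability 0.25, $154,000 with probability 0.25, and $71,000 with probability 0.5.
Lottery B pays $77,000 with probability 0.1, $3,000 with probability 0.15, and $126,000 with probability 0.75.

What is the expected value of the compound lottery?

$113,017.50

EV(A) = 0.25 × 190000 + 0.25 × 154000 + 0.5 × 71000 = 47500 + 38500 + 35500 = 121500
EV(B) = 0.1 × 77000 + 0.15 × 3000 + 0.75 × 126000 = 7700 + 450 + 94500 = 102650
Overall = 0.55 × 121500 + 0.45 × 102650 = 66825 + 46192.5 = 113017.5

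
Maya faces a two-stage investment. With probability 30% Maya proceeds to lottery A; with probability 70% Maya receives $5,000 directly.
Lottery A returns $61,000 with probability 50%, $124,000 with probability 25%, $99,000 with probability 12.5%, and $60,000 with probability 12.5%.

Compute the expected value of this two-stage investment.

$27,912.50

EV(A) = 0.5 × 61000 + 0.25 × 124000 + 0.125 × 99000 + 0.125 × 60000 = 30500 + 31000 + 12375 + 7500 = 81375
Branch B: 5000 (certain)
Overall = 0.3 × 81375 + 0.7 × 5000 = 24412.5 + 3500 = 27912.5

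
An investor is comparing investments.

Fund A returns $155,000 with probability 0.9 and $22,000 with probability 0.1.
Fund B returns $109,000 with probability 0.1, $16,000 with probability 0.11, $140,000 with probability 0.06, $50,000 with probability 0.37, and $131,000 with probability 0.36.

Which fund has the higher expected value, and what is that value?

Fund A ($141,700)

Fund A = 0.9 × 155000 + 0.1 × 22000 = 139500 + 2200 = 141700
Fund B = 0.1 × 109000 + 0.11 × 16000 + 0.06 × 140000 + 0.37 × 50000 + 0.36 × 131000 = 10900 + 1760 + 8400 + 18500 + 47160 = 86720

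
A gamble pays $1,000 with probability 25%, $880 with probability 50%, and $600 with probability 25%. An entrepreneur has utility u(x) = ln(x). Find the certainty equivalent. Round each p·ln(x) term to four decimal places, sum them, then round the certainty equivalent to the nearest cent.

E[u] = 0.25·ln(1000) + 0.5·ln(880) + 0.25·ln(600) = 1.7269 + 3.3900 + 1.5992 = 6.7161
CE = e^6.7161 ≈ 825.59

$825.59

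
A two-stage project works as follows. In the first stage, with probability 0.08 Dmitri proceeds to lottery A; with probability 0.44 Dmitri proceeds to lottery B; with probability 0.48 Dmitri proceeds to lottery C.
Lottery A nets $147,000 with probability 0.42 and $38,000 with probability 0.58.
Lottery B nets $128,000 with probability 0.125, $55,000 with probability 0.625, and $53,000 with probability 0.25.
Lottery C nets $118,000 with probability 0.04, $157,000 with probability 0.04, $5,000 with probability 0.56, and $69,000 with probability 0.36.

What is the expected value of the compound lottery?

$53,244.60

EV(A) = 0.42 × 147000 + 0.58 × 38000 = 61740 + 22040 = 83780
EV(B) = 0.125 × 128000 + 0.625 × 55000 + 0.25 × 53000 = 16000 + 34375 + 13250 = 63625
EV(C) = 0.04 × 118000 + 0.04 × 157000 + 0.56 × 5000 + 0.36 × 69000 = 4720 + 6280 + 2800 + 24840 = 38640
Overall = 0.08 × 83780 + 0.44 × 63625 + 0.48 × 38640 = 6702.4 + 27995 + 18547.2 = 53244.6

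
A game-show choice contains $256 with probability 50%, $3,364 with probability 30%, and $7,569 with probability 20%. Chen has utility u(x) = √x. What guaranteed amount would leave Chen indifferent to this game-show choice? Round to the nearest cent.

$1,831.84

E[u] = 0.5·√256 + 0.3·√3364 + 0.2·√7569 = 0.5·16 + 0.3·58 + 0.2·87 = 42.8
CE = (42.8)² = 1831.84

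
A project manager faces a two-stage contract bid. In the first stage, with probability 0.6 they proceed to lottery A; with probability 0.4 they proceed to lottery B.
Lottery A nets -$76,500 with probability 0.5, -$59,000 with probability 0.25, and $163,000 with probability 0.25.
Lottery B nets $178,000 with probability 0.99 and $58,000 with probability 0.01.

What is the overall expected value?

$63,370

EV(A) = 0.5 × (-76500) + 0.25 × (-59000) + 0.25 × 163000 = -38250 − 14750 + 40750 = -12250
EV(B) = 0.99 × 178000 + 0.01 × 58000 = 176220 + 580 = 176800
Overall = 0.6 × (-12250) + 0.4 × 176800 = -7350 + 70720 = 63370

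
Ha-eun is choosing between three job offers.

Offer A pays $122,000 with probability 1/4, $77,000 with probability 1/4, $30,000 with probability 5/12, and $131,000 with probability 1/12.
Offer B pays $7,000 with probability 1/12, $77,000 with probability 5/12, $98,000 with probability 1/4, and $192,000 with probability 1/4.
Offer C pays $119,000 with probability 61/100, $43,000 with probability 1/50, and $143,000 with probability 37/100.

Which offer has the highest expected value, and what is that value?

Offer A = 1/4 × 122000 + 1/4 × 77000 + 5/12 × 30000 + 1/12 × 131000 = 30500 + 19250 + 12500 + 10916.6667 = 73166.6667
Offer B = 1/12 × 7000 + 5/12 × 77000 + 1/4 × 98000 + 1/4 × 192000 = 583.3333 + 32083.3333 + 24500 + 48000 = 105166.6667
Offer C = 61/100 × 119000 + 1/50 × 43000 + 37/100 × 143000 = 72590 + 860 + 52910 = 126360

Offer C ($126,360)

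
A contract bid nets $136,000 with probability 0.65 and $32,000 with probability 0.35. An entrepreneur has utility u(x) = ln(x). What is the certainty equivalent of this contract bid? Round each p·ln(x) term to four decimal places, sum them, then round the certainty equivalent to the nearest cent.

$81,961.10

E[u] = 0.65·ln(136000) + 0.35·ln(32000) = 7.6833 + 3.6307 = 11.3140
CE = e^11.3140 ≈ 81961.10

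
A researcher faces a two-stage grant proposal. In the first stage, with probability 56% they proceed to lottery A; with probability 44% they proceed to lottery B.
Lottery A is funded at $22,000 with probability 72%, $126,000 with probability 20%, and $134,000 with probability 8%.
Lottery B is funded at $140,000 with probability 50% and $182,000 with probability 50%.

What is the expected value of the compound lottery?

$99,825.60

EV(A) = 0.72 × 22000 + 0.2 × 126000 + 0.08 × 134000 = 15840 + 25200 + 10720 = 51760
EV(B) = 0.5 × 140000 + 0.5 × 182000 = 70000 + 91000 = 161000
Overall = 0.56 × 51760 + 0.44 × 161000 = 28985.6 + 70840 = 99825.6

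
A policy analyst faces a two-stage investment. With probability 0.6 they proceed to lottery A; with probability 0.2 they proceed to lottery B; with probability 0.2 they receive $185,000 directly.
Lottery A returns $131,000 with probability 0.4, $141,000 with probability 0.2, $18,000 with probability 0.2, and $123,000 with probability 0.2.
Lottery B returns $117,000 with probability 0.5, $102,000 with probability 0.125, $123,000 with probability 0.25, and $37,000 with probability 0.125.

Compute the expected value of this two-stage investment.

EV(A) = 0.4 × 131000 + 0.2 × 141000 + 0.2 × 18000 + 0.2 × 123000 = 52400 + 28200 + 3600 + 24600 = 108800
EV(B) = 0.5 × 117000 + 0.125 × 102000 + 0.25 × 123000 + 0.125 × 37000 = 58500 + 12750 + 30750 + 4625 = 106625
Branch C: 185000 (certain)
Overall = 0.6 × 108800 + 0.2 × 106625 + 0.2 × 185000 = 65280 + 21325 + 37000 = 123605

$123,605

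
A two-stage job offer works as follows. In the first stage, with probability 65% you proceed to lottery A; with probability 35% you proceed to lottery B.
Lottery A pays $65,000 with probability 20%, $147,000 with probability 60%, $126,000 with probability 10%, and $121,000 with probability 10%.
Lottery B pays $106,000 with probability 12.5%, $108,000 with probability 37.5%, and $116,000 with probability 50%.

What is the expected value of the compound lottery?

$120,947.50

EV(A) = 0.2 × 65000 + 0.6 × 147000 + 0.1 × 126000 + 0.1 × 121000 = 13000 + 88200 + 12600 + 12100 = 125900
EV(B) = 0.125 × 106000 + 0.375 × 108000 + 0.5 × 116000 = 13250 + 40500 + 58000 = 111750
Overall = 0.65 × 125900 + 0.35 × 111750 = 81835 + 39112.5 = 120947.5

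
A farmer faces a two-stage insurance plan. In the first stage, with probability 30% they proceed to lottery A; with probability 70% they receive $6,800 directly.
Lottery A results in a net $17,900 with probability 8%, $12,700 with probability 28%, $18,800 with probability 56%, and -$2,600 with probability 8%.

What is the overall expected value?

EV(A) = 0.08 × 17900 + 0.28 × 12700 + 0.56 × 18800 + 0.08 × (-2600) = 1432 + 3556 + 10528 − 208 = 15308
Branch B: 6800 (certain)
Overall = 0.3 × 15308 + 0.7 × 6800 = 4592.4 + 4760 = 9352.4

$9,352.40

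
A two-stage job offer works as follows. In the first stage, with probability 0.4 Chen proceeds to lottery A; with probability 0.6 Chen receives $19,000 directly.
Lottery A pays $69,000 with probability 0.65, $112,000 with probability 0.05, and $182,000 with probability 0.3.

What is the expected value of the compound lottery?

EV(A) = 0.65 × 69000 + 0.05 × 112000 + 0.3 × 182000 = 44850 + 5600 + 54600 = 105050
Branch B: 19000 (certain)
Overall = 0.4 × 105050 + 0.6 × 19000 = 42020 + 11400 = 53420

$53,420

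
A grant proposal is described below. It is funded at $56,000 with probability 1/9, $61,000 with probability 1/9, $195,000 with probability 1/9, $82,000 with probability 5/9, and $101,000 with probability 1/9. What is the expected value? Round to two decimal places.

EV = 1/9 × 56000 + 1/9 × 61000 + 1/9 × 195000 + 5/9 × 82000 + 1/9 × 101000 = 6222.2222 + 6777.7778 + 21666.6667 + 45555.5556 + 11222.2222 = 91444.4444

$91,444.44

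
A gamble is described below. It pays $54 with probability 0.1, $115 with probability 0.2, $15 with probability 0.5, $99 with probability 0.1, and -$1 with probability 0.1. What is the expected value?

$45.70

EV = 0.1 × 54 + 0.2 × 115 + 0.5 × 15 + 0.1 × 99 + 0.1 × (-1) = 5.4 + 23 + 7.5 + 9.9 − 0.1 = 45.7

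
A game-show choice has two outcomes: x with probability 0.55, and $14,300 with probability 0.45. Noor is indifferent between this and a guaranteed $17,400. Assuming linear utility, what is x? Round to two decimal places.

x = $19,936.36

0.55·x + 0.45·14300 = 17400
0.55·x = 17400 − 6435 = 10965
x = 10965 / 0.55 = 19936.3636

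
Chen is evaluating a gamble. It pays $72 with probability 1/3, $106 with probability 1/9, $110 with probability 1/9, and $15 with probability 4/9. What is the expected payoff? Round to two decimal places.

EV = 1/3 × 72 + 1/9 × 106 + 1/9 × 110 + 4/9 × 15 = 24 + 11.7778 + 12.2222 + 6.6667 = 54.6667

$54.67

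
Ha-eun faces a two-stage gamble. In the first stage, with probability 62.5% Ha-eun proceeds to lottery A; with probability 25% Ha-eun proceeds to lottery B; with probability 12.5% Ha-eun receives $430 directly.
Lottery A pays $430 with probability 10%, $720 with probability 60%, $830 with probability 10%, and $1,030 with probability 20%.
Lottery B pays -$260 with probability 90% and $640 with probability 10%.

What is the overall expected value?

$488.75

EV(A) = 0.1 × 430 + 0.6 × 720 + 0.1 × 830 + 0.2 × 1030 = 43 + 432 + 83 + 206 = 764
EV(B) = 0.9 × (-260) + 0.1 × 640 = -234 + 64 = -170
Branch C: 430 (certain)
Overall = 0.625 × 764 + 0.25 × (-170) + 0.125 × 430 = 477.5 − 42.5 + 53.75 = 488.75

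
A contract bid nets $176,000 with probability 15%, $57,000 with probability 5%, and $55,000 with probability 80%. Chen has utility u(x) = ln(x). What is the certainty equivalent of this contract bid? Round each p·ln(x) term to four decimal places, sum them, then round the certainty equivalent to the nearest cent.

$65,597.97

E[u] = 0.15·ln(176000) + 0.05·ln(57000) + 0.8·ln(55000) = 1.8117 + 0.5475 + 8.7321 = 11.0913
CE = e^11.0913 ≈ 65597.97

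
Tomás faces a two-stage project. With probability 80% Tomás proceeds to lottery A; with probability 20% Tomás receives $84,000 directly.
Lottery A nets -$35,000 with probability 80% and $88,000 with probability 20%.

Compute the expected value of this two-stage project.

$8,480

EV(A) = 0.8 × (-35000) + 0.2 × 88000 = -28000 + 17600 = -10400
Branch B: 84000 (certain)
Overall = 0.8 × (-10400) + 0.2 × 84000 = -8320 + 16800 = 8480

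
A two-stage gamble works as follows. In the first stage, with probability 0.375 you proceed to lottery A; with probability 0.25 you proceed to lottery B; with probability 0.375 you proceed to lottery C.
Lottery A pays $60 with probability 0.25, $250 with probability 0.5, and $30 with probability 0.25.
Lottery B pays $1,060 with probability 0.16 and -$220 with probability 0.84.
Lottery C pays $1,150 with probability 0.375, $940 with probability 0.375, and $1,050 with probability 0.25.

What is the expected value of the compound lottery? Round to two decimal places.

EV(A) = 0.25 × 60 + 0.5 × 250 + 0.25 × 30 = 15 + 125 + 7.5 = 147.5
EV(B) = 0.16 × 1060 + 0.84 × (-220) = 169.6 − 184.8 = -15.2
EV(C) = 0.375 × 1150 + 0.375 × 940 + 0.25 × 1050 = 431.25 + 352.5 + 262.5 = 1046.25
Overall = 0.375 × 147.5 + 0.25 × (-15.2) + 0.375 × 1046.25 = 55.3125 − 3.8 + 392.34375 = 443.85625

$443.86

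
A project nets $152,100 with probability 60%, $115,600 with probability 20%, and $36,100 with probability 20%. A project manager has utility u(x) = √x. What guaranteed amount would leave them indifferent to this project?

$115,600

E[u] = 0.6·√152100 + 0.2·√115600 + 0.2·√36100 = 0.6·390 + 0.2·340 + 0.2·190 = 340
CE = (340)² = 115600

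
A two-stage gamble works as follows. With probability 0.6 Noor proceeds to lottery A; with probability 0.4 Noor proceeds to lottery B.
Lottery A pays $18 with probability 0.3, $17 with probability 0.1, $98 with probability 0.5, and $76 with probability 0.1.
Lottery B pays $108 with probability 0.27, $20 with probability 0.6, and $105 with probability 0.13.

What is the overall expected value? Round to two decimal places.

$60.14

EV(A) = 0.3 × 18 + 0.1 × 17 + 0.5 × 98 + 0.1 × 76 = 5.4 + 1.7 + 49 + 7.6 = 63.7
EV(B) = 0.27 × 108 + 0.6 × 20 + 0.13 × 105 = 29.16 + 12 + 13.65 = 54.81
Overall = 0.6 × 63.7 + 0.4 × 54.81 = 38.22 + 21.924 = 60.144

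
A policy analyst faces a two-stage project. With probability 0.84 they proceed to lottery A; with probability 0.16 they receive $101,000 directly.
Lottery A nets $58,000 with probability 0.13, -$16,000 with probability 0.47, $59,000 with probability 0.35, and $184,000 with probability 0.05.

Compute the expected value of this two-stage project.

$41,250.80

EV(A) = 0.13 × 58000 + 0.47 × (-16000) + 0.35 × 59000 + 0.05 × 184000 = 7540 − 7520 + 20650 + 9200 = 29870
Branch B: 101000 (certain)
Overall = 0.84 × 29870 + 0.16 × 101000 = 25090.8 + 16160 = 41250.8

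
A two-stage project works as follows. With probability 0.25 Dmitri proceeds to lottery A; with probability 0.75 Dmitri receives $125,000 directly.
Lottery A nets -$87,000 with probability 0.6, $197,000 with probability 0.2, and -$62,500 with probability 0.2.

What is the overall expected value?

EV(A) = 0.6 × (-87000) + 0.2 × 197000 + 0.2 × (-62500) = -52200 + 39400 − 12500 = -25300
Branch B: 125000 (certain)
Overall = 0.25 × (-25300) + 0.75 × 125000 = -6325 + 93750 = 87425

$87,425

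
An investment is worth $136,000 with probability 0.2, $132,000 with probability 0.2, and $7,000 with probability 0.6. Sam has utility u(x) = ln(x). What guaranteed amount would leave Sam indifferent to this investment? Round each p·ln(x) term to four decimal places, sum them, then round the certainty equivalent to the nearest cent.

$22,797.36

E[u] = 0.2·ln(136000) + 0.2·ln(132000) + 0.6·ln(7000) = 2.3641 + 2.3581 + 5.3122 = 10.0344
CE = e^10.0344 ≈ 22797.36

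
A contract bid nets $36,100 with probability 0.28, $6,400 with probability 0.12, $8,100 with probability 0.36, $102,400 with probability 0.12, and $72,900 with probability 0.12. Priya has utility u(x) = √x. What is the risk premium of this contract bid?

$7,272

E[u] = 0.28·√36100 + 0.12·√6400 + 0.36·√8100 + 0.12·√102400 + 0.12·√72900 = 0.28·190 + 0.12·80 + 0.36·90 + 0.12·320 + 0.12·270 = 166
CE = (166)² = 27556
Risk premium = EV − CE = 34828 − 27556 = 7272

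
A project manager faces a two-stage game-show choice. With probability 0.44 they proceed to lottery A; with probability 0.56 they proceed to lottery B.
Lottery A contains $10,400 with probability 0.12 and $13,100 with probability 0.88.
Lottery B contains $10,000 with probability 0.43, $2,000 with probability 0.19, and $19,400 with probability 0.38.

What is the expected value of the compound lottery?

$12,370.56

EV(A) = 0.12 × 10400 + 0.88 × 13100 = 1248 + 11528 = 12776
EV(B) = 0.43 × 10000 + 0.19 × 2000 + 0.38 × 19400 = 4300 + 380 + 7372 = 12052
Overall = 0.44 × 12776 + 0.56 × 12052 = 5621.44 + 6749.12 = 12370.56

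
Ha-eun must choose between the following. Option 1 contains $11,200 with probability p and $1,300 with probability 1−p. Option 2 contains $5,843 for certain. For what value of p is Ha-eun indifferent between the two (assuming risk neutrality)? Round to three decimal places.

p = 0.459

p·11200 + (1−p)·1300 = 5843
9900p + 1300 = 5843
p = (5843 − 1300) / 9900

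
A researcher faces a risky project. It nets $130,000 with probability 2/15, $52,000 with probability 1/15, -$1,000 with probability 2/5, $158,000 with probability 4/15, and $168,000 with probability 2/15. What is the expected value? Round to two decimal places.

EV = 2/15 × 130000 + 1/15 × 52000 + 2/5 × (-1000) + 4/15 × 158000 + 2/15 × 168000 = 17333.3333 + 3466.6667 − 400 + 42133.3333 + 22400 = 84933.3333

$84,933.33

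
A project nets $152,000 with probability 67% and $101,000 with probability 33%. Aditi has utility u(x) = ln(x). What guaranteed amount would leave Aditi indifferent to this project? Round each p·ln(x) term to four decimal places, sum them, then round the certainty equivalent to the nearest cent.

E[u] = 0.67·ln(152000) + 0.33·ln(101000) = 7.9942 + 3.8025 = 11.7967
CE = e^11.7967 ≈ 132813.34

$132,813.34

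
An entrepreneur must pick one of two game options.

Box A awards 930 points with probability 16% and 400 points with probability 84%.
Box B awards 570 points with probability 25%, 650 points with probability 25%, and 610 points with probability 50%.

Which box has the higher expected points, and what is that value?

Box A = 0.16 × 930 + 0.84 × 400 = 148.8 + 336 = 484.8
Box B = 0.25 × 570 + 0.25 × 650 + 0.5 × 610 = 142.5 + 162.5 + 305 = 610

Box B (610 points)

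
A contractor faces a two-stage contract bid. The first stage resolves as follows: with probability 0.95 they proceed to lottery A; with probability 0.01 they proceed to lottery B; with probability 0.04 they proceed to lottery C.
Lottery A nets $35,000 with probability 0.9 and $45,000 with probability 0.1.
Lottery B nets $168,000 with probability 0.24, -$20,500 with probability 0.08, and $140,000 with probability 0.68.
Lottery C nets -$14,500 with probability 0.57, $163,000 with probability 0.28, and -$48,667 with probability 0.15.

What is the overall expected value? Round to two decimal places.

EV(A) = 0.9 × 35000 + 0.1 × 45000 = 31500 + 4500 = 36000
EV(B) = 0.24 × 168000 + 0.08 × (-20500) + 0.68 × 140000 = 40320 − 1640 + 95200 = 133880
EV(C) = 0.57 × (-14500) + 0.28 × 163000 + 0.15 × (-48667) = -8265 + 45640 − 7300.05 = 30074.95
Overall = 0.95 × 36000 + 0.01 × 133880 + 0.04 × 30074.95 = 34200 + 1338.8 + 1202.998 = 36741.798

$36,741.80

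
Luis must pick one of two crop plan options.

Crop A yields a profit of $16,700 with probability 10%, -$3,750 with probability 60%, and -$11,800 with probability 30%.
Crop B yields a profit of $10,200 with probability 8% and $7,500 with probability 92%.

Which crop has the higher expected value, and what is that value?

Crop B ($7,716)

Crop A = 0.1 × 16700 + 0.6 × (-3750) + 0.3 × (-11800) = 1670 − 2250 − 3540 = -4120
Crop B = 0.08 × 10200 + 0.92 × 7500 = 816 + 6900 = 7716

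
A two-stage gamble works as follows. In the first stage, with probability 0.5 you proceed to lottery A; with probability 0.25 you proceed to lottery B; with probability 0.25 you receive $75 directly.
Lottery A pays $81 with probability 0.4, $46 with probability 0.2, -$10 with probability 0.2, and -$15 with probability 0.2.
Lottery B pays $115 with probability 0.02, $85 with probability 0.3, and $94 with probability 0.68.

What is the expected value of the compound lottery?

EV(A) = 0.4 × 81 + 0.2 × 46 + 0.2 × (-10) + 0.2 × (-15) = 32.4 + 9.2 − 2 − 3 = 36.6
EV(B) = 0.02 × 115 + 0.3 × 85 + 0.68 × 94 = 2.3 + 25.5 + 63.92 = 91.72
Branch C: 75 (certain)
Overall = 0.5 × 36.6 + 0.25 × 91.72 + 0.25 × 75 = 18.3 + 22.93 + 18.75 = 59.98

$59.98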